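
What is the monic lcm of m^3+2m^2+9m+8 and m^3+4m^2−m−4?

Euclidean algorithm in ℚ[m]:
  m^3+2m^2+9m+8 = (m^3+4m^2−m−4) + (−2m^2+10m+12)
  m^3+4m^2−m−4 = (−(1/2)m−9/2)(−2m^2+10m+12) + (50m+50)
  −2m^2+10m+12 = (−(1/25)m+6/25)(50m+50) + (0)
Last nonzero remainder: 50m+50. Dividing through by 50 gives the monic gcd m+1.
Then lcm(f, g) = f·g / gcd(f, g); expanding and making the result monic gives the answer.

m^5+5m^4+11m^3+27m^2−12m−32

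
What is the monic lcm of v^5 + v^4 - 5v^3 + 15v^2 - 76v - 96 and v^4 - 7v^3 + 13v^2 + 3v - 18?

By polynomial division,
  v^5 + v^4 - 5v^3 + 15v^2 - 76v - 96 = (v + 8)(v^4 - 7v^3 + 13v^2 + 3v - 18) + (38v^3 - 92v^2 - 82v + 48)
  v^4 - 7v^3 + 13v^2 + 3v - 18 = ((1/38)v - 87/722)(38v^3 - 92v^2 - 82v + 48) + ((1470/361)v^2 - (2940/361)v - 4410/361)
  38v^3 - 92v^2 - 82v + 48 = ((6859/735)v - 2888/735)((1470/361)v^2 - (2940/361)v - 4410/361) + (0)
Last nonzero remainder: (1470/361)v^2 - (2940/361)v - 4410/361. Dividing through by 1470/361 gives the monic gcd v^2 - 2v - 3.
Then lcm(f, g) = f·g / gcd(f, g); expanding and making the result monic gives the answer.

v^7 - 4v^6 - 4v^5 + 46v^4 - 181v^3 + 374v^2 + 24v - 576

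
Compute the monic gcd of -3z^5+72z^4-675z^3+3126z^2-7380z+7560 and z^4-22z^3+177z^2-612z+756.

z^3-19z^2+120z-252

Repeated division with remainder:
  -3z^5+72z^4-675z^3+3126z^2-7380z+7560 = (-3z+6)(z^4-22z^3+177z^2-612z+756) + (-12z^3+228z^2-1440z+3024)
  z^4-22z^3+177z^2-612z+756 = (-(1/12)z+1/4)(-12z^3+228z^2-1440z+3024) + (0)
Last nonzero remainder: -12z^3+228z^2-1440z+3024. Dividing through by -12 gives the monic gcd z^3-19z^2+120z-252.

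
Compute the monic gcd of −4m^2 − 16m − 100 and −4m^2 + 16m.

1

By polynomial division,
  −4m^2 − 16m − 100 = (−4m^2 + 16m) + (−32m − 100)
  −4m^2 + 16m = ((1/8)m − 57/64)(−32m − 100) + (−1425/16)
  −32m − 100 = ((512/1425)m + 64/57)(−1425/16) + (0)
The last nonzero remainder is the constant −1425/16, so the polynomials are coprime and gcd = 1.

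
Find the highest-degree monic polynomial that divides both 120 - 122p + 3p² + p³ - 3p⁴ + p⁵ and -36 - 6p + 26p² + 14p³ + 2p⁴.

-3 + 2p + p²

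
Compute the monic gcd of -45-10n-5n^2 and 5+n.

Euclidean algorithm in ℚ[n]:
  -5n^2-10n-45 = (-5n+15)(n+5) + (-120)
  n+5 = (-(1/120)n-1/24)(-120) + (0)
The last nonzero remainder is the constant -120, so the polynomials are coprime and gcd = 1.

1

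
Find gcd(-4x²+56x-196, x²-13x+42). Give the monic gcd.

x-7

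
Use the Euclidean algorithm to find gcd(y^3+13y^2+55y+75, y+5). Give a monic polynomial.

Apply the Euclidean algorithm:
  y^3+13y^2+55y+75 = (y^2+8y+15)(y+5) + (0)
The last nonzero remainder y+5 is already monic.

y+5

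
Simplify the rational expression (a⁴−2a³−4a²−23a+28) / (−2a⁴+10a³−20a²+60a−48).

Apply the Euclidean algorithm:
  a⁴−2a³−4a²−23a+28 = (−1/2)(−2a⁴+10a³−20a²+60a−48) + (3a³−14a²+7a+4)
  −2a⁴+10a³−20a²+60a−48 = (−(2/3)a+2/9)(3a³−14a²+7a+4) + (−(110/9)a²+(550/9)a−440/9)
  3a³−14a²+7a+4 = (−(27/110)a−9/110)(−(110/9)a²+(550/9)a−440/9) + (0)
Last nonzero remainder: −(110/9)a²+(550/9)a−440/9. Dividing through by −110/9 gives the monic gcd a²−5a+4.
Cancel a²−5a+4 from numerator and denominator to get the reduced form.

(−a²−3a−7)/(2a²+12)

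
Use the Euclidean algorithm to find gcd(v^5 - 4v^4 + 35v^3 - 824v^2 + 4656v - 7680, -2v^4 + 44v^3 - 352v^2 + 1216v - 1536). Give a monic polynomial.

v^2 - 8v + 16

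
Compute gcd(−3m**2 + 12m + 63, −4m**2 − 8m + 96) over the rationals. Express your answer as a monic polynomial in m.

1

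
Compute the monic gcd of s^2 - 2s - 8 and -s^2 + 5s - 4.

Repeated division with remainder:
  s^2 - 2s - 8 = (-1)(-s^2 + 5s - 4) + (3s - 12)
  -s^2 + 5s - 4 = (-(1/3)s + 1/3)(3s - 12) + (0)
Last nonzero remainder: 3s - 12. Dividing through by 3 gives the monic gcd s - 4.

s - 4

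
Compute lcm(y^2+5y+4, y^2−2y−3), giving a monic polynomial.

Repeated division with remainder:
  y^2+5y+4 = (y^2−2y−3) + (7y+7)
  y^2−2y−3 = ((1/7)y−3/7)(7y+7) + (0)
Last nonzero remainder: 7y+7. Dividing through by 7 gives the monic gcd y+1.
Then lcm(f, g) = f·g / gcd(f, g); expanding and making the result monic gives the answer.

y^3+2y^2−11y−12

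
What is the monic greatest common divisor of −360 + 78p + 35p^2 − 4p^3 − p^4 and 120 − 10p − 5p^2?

−24 + 2p + p^2

Repeated division with remainder:
  −p^4 − 4p^3 + 35p^2 + 78p − 360 = ((1/5)p^2 + (2/5)p − 3)(−5p^2 − 10p + 120) + (0)
Last nonzero remainder: −5p^2 − 10p + 120. Dividing through by −5 gives the monic gcd p^2 + 2p − 24.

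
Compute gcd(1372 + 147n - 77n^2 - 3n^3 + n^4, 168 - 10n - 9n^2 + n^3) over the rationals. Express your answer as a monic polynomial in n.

-28 - 3n + n^2

By polynomial division,
  n^4 - 3n^3 - 77n^2 + 147n + 1372 = (n + 6)(n^3 - 9n^2 - 10n + 168) + (-13n^2 + 39n + 364)
  n^3 - 9n^2 - 10n + 168 = (-(1/13)n + 6/13)(-13n^2 + 39n + 364) + (0)
Last nonzero remainder: -13n^2 + 39n + 364. Dividing through by -13 gives the monic gcd n^2 - 3n - 28.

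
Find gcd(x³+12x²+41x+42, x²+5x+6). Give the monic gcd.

By polynomial division,
  x³+12x²+41x+42 = (x+7)(x²+5x+6) + (0)
The last nonzero remainder x²+5x+6 is already monic.

x²+5x+6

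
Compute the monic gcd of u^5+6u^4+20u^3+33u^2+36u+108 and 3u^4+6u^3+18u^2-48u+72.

u^2+4u+12

Apply the Euclidean algorithm:
  u^5+6u^4+20u^3+33u^2+36u+108 = ((1/3)u+4/3)(3u^4+6u^3+18u^2-48u+72) + (6u^3+25u^2+76u+12)
  3u^4+6u^3+18u^2-48u+72 = ((1/2)u-13/12)(6u^3+25u^2+76u+12) + ((85/12)u^2+(85/3)u+85)
  6u^3+25u^2+76u+12 = ((72/85)u+12/85)((85/12)u^2+(85/3)u+85) + (0)
Last nonzero remainder: (85/12)u^2+(85/3)u+85. Dividing through by 85/12 gives the monic gcd u^2+4u+12.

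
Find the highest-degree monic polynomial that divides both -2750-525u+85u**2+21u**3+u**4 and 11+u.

Repeated division with remainder:
  u**4+21u**3+85u**2-525u-2750 = (u**3+10u**2-25u-250)(u+11) + (0)
The last nonzero remainder u+11 is already monic.

11+u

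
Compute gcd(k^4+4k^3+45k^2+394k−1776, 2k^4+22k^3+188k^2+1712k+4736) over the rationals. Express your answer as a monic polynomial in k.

Repeated division with remainder:
  k^4+4k^3+45k^2+394k−1776 = (1/2)(2k^4+22k^3+188k^2+1712k+4736) + (−7k^3−49k^2−462k−4144)
  2k^4+22k^3+188k^2+1712k+4736 = (−(2/7)k−8/7)(−7k^3−49k^2−462k−4144) + (0)
Last nonzero remainder: −7k^3−49k^2−462k−4144. Dividing through by −7 gives the monic gcd k^3+7k^2+66k+592.

k^3+7k^2+66k+592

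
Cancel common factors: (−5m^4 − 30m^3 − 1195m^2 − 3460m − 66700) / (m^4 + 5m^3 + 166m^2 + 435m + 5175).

(−5m^2 − 20m − 580)/(m^2 + 3m + 45)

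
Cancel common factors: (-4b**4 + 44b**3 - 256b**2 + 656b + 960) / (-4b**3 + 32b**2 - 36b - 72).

Apply the Euclidean algorithm:
  -4b**4 + 44b**3 - 256b**2 + 656b + 960 = (b - 3)(-4b**3 + 32b**2 - 36b - 72) + (-124b**2 + 620b + 744)
  -4b**3 + 32b**2 - 36b - 72 = ((1/31)b - 3/31)(-124b**2 + 620b + 744) + (0)
Last nonzero remainder: -124b**2 + 620b + 744. Dividing through by -124 gives the monic gcd b**2 - 5b - 6.
Cancel b**2 - 5b - 6 from numerator and denominator to get the reduced form.

(b**2 - 6b + 40)/(b - 3)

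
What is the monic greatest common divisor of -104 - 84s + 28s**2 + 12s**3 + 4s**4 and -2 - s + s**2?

-2 - s + s**2

By polynomial division,
  4s**4 + 12s**3 + 28s**2 - 84s - 104 = (4s**2 + 16s + 52)(s**2 - s - 2) + (0)
The last nonzero remainder s**2 - s - 2 is already monic.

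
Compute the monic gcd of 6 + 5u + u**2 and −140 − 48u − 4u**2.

1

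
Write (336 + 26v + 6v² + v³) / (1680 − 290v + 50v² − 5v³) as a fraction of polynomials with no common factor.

(−8 − v)/(−40 + 5v)

By polynomial division,
  v³ + 6v² + 26v + 336 = (−1/5)(−5v³ + 50v² − 290v + 1680) + (16v² − 32v + 672)
  −5v³ + 50v² − 290v + 1680 = (−(5/16)v + 5/2)(16v² − 32v + 672) + (0)
Last nonzero remainder: 16v² − 32v + 672. Dividing through by 16 gives the monic gcd v² − 2v + 42.
Cancel v² − 2v + 42 from numerator and denominator to get the reduced form.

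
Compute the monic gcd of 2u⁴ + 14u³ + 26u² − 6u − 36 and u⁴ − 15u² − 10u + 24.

u³ + 4u² + u − 6

Euclidean algorithm in ℚ[u]:
  2u⁴ + 14u³ + 26u² − 6u − 36 = (2)(u⁴ − 15u² − 10u + 24) + (14u³ + 56u² + 14u − 84)
  u⁴ − 15u² − 10u + 24 = ((1/14)u − 2/7)(14u³ + 56u² + 14u − 84) + (0)
Last nonzero remainder: 14u³ + 56u² + 14u − 84. Dividing through by 14 gives the monic gcd u³ + 4u² + u − 6.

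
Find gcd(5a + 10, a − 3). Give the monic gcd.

Euclidean algorithm in ℚ[a]:
  5a + 10 = (5)(a − 3) + (25)
  a − 3 = ((1/25)a − 3/25)(25) + (0)
The last nonzero remainder is the constant 25, so the polynomials are coprime and gcd = 1.

1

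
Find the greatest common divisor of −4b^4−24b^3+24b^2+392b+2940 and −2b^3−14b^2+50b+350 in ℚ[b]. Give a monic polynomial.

b^2+2b−35

Repeated division with remainder:
  −4b^4−24b^3+24b^2+392b+2940 = (2b−2)(−2b^3−14b^2+50b+350) + (−104b^2−208b+3640)
  −2b^3−14b^2+50b+350 = ((1/52)b+5/52)(−104b^2−208b+3640) + (0)
Last nonzero remainder: −104b^2−208b+3640. Dividing through by −104 gives the monic gcd b^2+2b−35.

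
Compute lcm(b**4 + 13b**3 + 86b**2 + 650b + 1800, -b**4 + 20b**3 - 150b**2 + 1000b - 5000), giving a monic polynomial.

b**6 - 7b**5 - 74b**4 + 230b**3 - 2600b**2 + 29000b + 180000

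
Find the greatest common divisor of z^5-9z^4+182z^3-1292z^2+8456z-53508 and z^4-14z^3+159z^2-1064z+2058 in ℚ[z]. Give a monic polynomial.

Repeated division with remainder:
  z^5-9z^4+182z^3-1292z^2+8456z-53508 = (z+5)(z^4-14z^3+159z^2-1064z+2058) + (93z^3-1023z^2+11718z-63798)
  z^4-14z^3+159z^2-1064z+2058 = ((1/93)z-1/31)(93z^3-1023z^2+11718z-63798) + (0)
Last nonzero remainder: 93z^3-1023z^2+11718z-63798. Dividing through by 93 gives the monic gcd z^3-11z^2+126z-686.

z^3-11z^2+126z-686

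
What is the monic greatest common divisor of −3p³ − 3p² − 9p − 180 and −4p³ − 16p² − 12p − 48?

p + 4

Apply the Euclidean algorithm:
  −3p³ − 3p² − 9p − 180 = (3/4)(−4p³ − 16p² − 12p − 48) + (9p² − 144)
  −4p³ − 16p² − 12p − 48 = (−(4/9)p − 16/9)(9p² − 144) + (−76p − 304)
  9p² − 144 = (−(9/76)p + 9/19)(−76p − 304) + (0)
Last nonzero remainder: −76p − 304. Dividing through by −76 gives the monic gcd p + 4.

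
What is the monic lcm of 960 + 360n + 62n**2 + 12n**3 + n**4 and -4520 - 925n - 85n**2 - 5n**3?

Apply the Euclidean algorithm:
  n**4 + 12n**3 + 62n**2 + 360n + 960 = (-(1/5)n + 1)(-5n**3 - 85n**2 - 925n - 4520) + (-38n**2 + 381n + 5480)
  -5n**3 - 85n**2 - 925n - 4520 = ((5/38)n + 5135/1444)(-38n**2 + 381n + 5480) + (-(4333335/1444)n - 8666670/361)
  -38n**2 + 381n + 5480 = ((54872/4333335)n - 197828/866667)(-(4333335/1444)n - 8666670/361) + (0)
Last nonzero remainder: -(4333335/1444)n - 8666670/361. Dividing through by -4333335/1444 gives the monic gcd n + 8.
Then lcm(f, g) = f·g / gcd(f, g); expanding and making the result monic gives the answer.

108480 + 49320n + 11206n**2 + 2274n**3 + 283n**4 + 21n**5 + n**6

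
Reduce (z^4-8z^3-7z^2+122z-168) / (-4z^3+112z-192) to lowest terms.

(-z^3+6z^2+19z-84)/(4z^2+8z-96)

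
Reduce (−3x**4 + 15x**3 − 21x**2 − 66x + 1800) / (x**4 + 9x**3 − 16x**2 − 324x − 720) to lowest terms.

(−3x**2 + 9x − 75)/(x**2 + 11x + 30)

Repeated division with remainder:
  −3x**4 + 15x**3 − 21x**2 − 66x + 1800 = (−3)(x**4 + 9x**3 − 16x**2 − 324x − 720) + (42x**3 − 69x**2 − 1038x − 360)
  x**4 + 9x**3 − 16x**2 − 324x − 720 = ((1/42)x + 149/588)(42x**3 − 69x**2 − 1038x − 360) + ((5135/196)x**2 − (5135/98)x − 30810/49)
  42x**3 − 69x**2 − 1038x − 360 = ((8232/5135)x + 588/1027)((5135/196)x**2 − (5135/98)x − 30810/49) + (0)
Last nonzero remainder: (5135/196)x**2 − (5135/98)x − 30810/49. Dividing through by 5135/196 gives the monic gcd x**2 − 2x − 24.
Cancel x**2 − 2x − 24 from numerator and denominator to get the reduced form.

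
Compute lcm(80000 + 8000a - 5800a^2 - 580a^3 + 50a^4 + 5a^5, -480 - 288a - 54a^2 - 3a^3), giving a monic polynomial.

64000 + 22400a - 3040a^2 - 1624a^3 - 76a^4 + 14a^5 + a^6

Repeated division with remainder:
  5a^5 + 50a^4 - 580a^3 - 5800a^2 + 8000a + 80000 = (-(5/3)a^2 + (40/3)a + 340/3)(-3a^3 - 54a^2 - 288a - 480) + (3360a^2 + 47040a + 134400)
  -3a^3 - 54a^2 - 288a - 480 = (-(1/1120)a - 1/280)(3360a^2 + 47040a + 134400) + (0)
Last nonzero remainder: 3360a^2 + 47040a + 134400. Dividing through by 3360 gives the monic gcd a^2 + 14a + 40.
Then lcm(f, g) = f·g / gcd(f, g); expanding and making the result monic gives the answer.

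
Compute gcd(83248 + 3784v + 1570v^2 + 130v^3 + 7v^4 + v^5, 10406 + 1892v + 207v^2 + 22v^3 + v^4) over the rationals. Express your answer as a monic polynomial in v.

946 + 86v + 11v^2 + v^3

By polynomial division,
  v^5 + 7v^4 + 130v^3 + 1570v^2 + 3784v + 83248 = (v − 15)(v^4 + 22v^3 + 207v^2 + 1892v + 10406) + (253v^3 + 2783v^2 + 21758v + 239338)
  v^4 + 22v^3 + 207v^2 + 1892v + 10406 = ((1/253)v + 1/23)(253v^3 + 2783v^2 + 21758v + 239338) + (0)
Last nonzero remainder: 253v^3 + 2783v^2 + 21758v + 239338. Dividing through by 253 gives the monic gcd v^3 + 11v^2 + 86v + 946.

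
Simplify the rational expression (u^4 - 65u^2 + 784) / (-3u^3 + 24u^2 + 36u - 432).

(-u^3 + 4u^2 + 49u - 196)/(3u^2 - 36u + 108)

Apply the Euclidean algorithm:
  u^4 - 65u^2 + 784 = (-(1/3)u - 8/3)(-3u^3 + 24u^2 + 36u - 432) + (11u^2 - 48u - 368)
  -3u^3 + 24u^2 + 36u - 432 = (-(3/11)u + 120/121)(11u^2 - 48u - 368) + (-(2028/121)u - 8112/121)
  11u^2 - 48u - 368 = (-(1331/2028)u + 2783/507)(-(2028/121)u - 8112/121) + (0)
Last nonzero remainder: -(2028/121)u - 8112/121. Dividing through by -2028/121 gives the monic gcd u + 4.
Cancel u + 4 from numerator and denominator to get the reduced form.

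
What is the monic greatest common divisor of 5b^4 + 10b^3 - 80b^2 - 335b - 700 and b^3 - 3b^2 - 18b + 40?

b^2 - b - 20

Repeated division with remainder:
  5b^4 + 10b^3 - 80b^2 - 335b - 700 = (5b + 25)(b^3 - 3b^2 - 18b + 40) + (85b^2 - 85b - 1700)
  b^3 - 3b^2 - 18b + 40 = ((1/85)b - 2/85)(85b^2 - 85b - 1700) + (0)
Last nonzero remainder: 85b^2 - 85b - 1700. Dividing through by 85 gives the monic gcd b^2 - b - 20.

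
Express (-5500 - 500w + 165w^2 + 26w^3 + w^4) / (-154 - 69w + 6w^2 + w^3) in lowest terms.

(-500 + 15w^2 + w^3)/(-14 - 5w + w^2)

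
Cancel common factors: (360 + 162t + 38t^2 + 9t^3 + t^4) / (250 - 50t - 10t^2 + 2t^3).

By polynomial division,
  t^4 + 9t^3 + 38t^2 + 162t + 360 = ((1/2)t + 7)(2t^3 - 10t^2 - 50t + 250) + (133t^2 + 387t - 1390)
  2t^3 - 10t^2 - 50t + 250 = ((2/133)t - 2104/17689)(133t^2 + 387t - 1390) + ((299538/17689)t + 1497690/17689)
  133t^2 + 387t - 1390 = ((2352637/299538)t - 2458771/149769)((299538/17689)t + 1497690/17689) + (0)
Last nonzero remainder: (299538/17689)t + 1497690/17689. Dividing through by 299538/17689 gives the monic gcd t + 5.
Cancel t + 5 from numerator and denominator to get the reduced form.

(72 + 18t + 4t^2 + t^3)/(50 - 20t + 2t^2)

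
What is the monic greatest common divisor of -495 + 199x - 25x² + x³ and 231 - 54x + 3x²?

Apply the Euclidean algorithm:
  x³ - 25x² + 199x - 495 = ((1/3)x - 7/3)(3x² - 54x + 231) + (-4x + 44)
  3x² - 54x + 231 = (-(3/4)x + 21/4)(-4x + 44) + (0)
Last nonzero remainder: -4x + 44. Dividing through by -4 gives the monic gcd x - 11.

-11 + x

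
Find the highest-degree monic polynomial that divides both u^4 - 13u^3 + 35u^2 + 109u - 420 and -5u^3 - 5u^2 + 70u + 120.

u^2 - u - 12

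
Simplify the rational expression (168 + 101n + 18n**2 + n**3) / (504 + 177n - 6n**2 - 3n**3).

(-8 - n)/(-24 + 3n)

Euclidean algorithm in ℚ[n]:
  n**3 + 18n**2 + 101n + 168 = (-1/3)(-3n**3 - 6n**2 + 177n + 504) + (16n**2 + 160n + 336)
  -3n**3 - 6n**2 + 177n + 504 = (-(3/16)n + 3/2)(16n**2 + 160n + 336) + (0)
Last nonzero remainder: 16n**2 + 160n + 336. Dividing through by 16 gives the monic gcd n**2 + 10n + 21.
Cancel n**2 + 10n + 21 from numerator and denominator to get the reduced form.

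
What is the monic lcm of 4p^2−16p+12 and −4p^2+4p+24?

p^3−2p^2−5p+6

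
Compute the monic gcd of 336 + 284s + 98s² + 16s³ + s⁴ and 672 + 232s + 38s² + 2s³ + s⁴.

14 + 6s + s²

By polynomial division,
  s⁴ + 16s³ + 98s² + 284s + 336 = (s⁴ + 2s³ + 38s² + 232s + 672) + (14s³ + 60s² + 52s - 336)
  s⁴ + 2s³ + 38s² + 232s + 672 = ((1/14)s - 8/49)(14s³ + 60s² + 52s - 336) + ((2160/49)s² + (12960/49)s + 4320/7)
  14s³ + 60s² + 52s - 336 = ((343/1080)s - 49/90)((2160/49)s² + (12960/49)s + 4320/7) + (0)
Last nonzero remainder: (2160/49)s² + (12960/49)s + 4320/7. Dividing through by 2160/49 gives the monic gcd s² + 6s + 14.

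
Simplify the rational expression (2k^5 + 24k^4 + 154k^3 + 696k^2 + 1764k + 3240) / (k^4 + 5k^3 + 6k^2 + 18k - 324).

Repeated division with remainder:
  2k^5 + 24k^4 + 154k^3 + 696k^2 + 1764k + 3240 = (2k + 14)(k^4 + 5k^3 + 6k^2 + 18k - 324) + (72k^3 + 576k^2 + 2160k + 7776)
  k^4 + 5k^3 + 6k^2 + 18k - 324 = ((1/72)k - 1/24)(72k^3 + 576k^2 + 2160k + 7776) + (0)
Last nonzero remainder: 72k^3 + 576k^2 + 2160k + 7776. Dividing through by 72 gives the monic gcd k^3 + 8k^2 + 30k + 108.
Cancel k^3 + 8k^2 + 30k + 108 from numerator and denominator to get the reduced form.

(2k^2 + 8k + 30)/(k - 3)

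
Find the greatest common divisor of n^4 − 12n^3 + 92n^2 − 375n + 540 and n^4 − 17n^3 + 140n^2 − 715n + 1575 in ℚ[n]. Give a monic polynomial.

By polynomial division,
  n^4 − 12n^3 + 92n^2 − 375n + 540 = (n^4 − 17n^3 + 140n^2 − 715n + 1575) + (5n^3 − 48n^2 + 340n − 1035)
  n^4 − 17n^3 + 140n^2 − 715n + 1575 = ((1/5)n − 37/25)(5n^3 − 48n^2 + 340n − 1035) + ((24/25)n^2 − (24/5)n + 216/5)
  5n^3 − 48n^2 + 340n − 1035 = ((125/24)n − 575/24)((24/25)n^2 − (24/5)n + 216/5) + (0)
Last nonzero remainder: (24/25)n^2 − (24/5)n + 216/5. Dividing through by 24/25 gives the monic gcd n^2 − 5n + 45.

n^2 − 5n + 45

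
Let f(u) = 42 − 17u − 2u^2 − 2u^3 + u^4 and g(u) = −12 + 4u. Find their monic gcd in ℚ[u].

−3 + u

Euclidean algorithm in ℚ[u]:
  u^4 − 2u^3 − 2u^2 − 17u + 42 = ((1/4)u^3 + (1/4)u^2 + (1/4)u − 7/2)(4u − 12) + (0)
Last nonzero remainder: 4u − 12. Dividing through by 4 gives the monic gcd u − 3.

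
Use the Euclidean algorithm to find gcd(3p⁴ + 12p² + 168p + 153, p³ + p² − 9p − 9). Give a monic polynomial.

p² + 4p + 3

Euclidean algorithm in ℚ[p]:
  3p⁴ + 12p² + 168p + 153 = (3p − 3)(p³ + p² − 9p − 9) + (42p² + 168p + 126)
  p³ + p² − 9p − 9 = ((1/42)p − 1/14)(42p² + 168p + 126) + (0)
Last nonzero remainder: 42p² + 168p + 126. Dividing through by 42 gives the monic gcd p² + 4p + 3.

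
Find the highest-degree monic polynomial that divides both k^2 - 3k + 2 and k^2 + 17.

1

Euclidean algorithm in ℚ[k]:
  k^2 - 3k + 2 = (k^2 + 17) + (-3k - 15)
  k^2 + 17 = (-(1/3)k + 5/3)(-3k - 15) + (42)
  -3k - 15 = (-(1/14)k - 5/14)(42) + (0)
The last nonzero remainder is the constant 42, so the polynomials are coprime and gcd = 1.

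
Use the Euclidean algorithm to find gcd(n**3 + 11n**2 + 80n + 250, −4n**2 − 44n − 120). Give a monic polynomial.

n + 5

By polynomial division,
  n**3 + 11n**2 + 80n + 250 = (−(1/4)n)(−4n**2 − 44n − 120) + (50n + 250)
  −4n**2 − 44n − 120 = (−(2/25)n − 12/25)(50n + 250) + (0)
Last nonzero remainder: 50n + 250. Dividing through by 50 gives the monic gcd n + 5.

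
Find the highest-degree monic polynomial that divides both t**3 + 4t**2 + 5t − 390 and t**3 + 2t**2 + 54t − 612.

t − 6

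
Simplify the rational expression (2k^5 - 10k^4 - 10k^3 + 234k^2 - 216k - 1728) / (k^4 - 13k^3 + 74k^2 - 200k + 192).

(2k^2 + 12k + 18)/(k - 2)

By polynomial division,
  2k^5 - 10k^4 - 10k^3 + 234k^2 - 216k - 1728 = (2k + 16)(k^4 - 13k^3 + 74k^2 - 200k + 192) + (50k^3 - 550k^2 + 2600k - 4800)
  k^4 - 13k^3 + 74k^2 - 200k + 192 = ((1/50)k - 1/25)(50k^3 - 550k^2 + 2600k - 4800) + (0)
Last nonzero remainder: 50k^3 - 550k^2 + 2600k - 4800. Dividing through by 50 gives the monic gcd k^3 - 11k^2 + 52k - 96.
Cancel k^3 - 11k^2 + 52k - 96 from numerator and denominator to get the reduced form.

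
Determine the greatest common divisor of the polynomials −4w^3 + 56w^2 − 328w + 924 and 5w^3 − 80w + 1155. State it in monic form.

w^2 − 7w + 33

Apply the Euclidean algorithm:
  −4w^3 + 56w^2 − 328w + 924 = (−4/5)(5w^3 − 80w + 1155) + (56w^2 − 392w + 1848)
  5w^3 − 80w + 1155 = ((5/56)w + 5/8)(56w^2 − 392w + 1848) + (0)
Last nonzero remainder: 56w^2 − 392w + 1848. Dividing through by 56 gives the monic gcd w^2 − 7w + 33.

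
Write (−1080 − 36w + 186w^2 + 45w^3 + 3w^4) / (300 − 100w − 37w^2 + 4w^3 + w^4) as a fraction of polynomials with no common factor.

Euclidean algorithm in ℚ[w]:
  3w^4 + 45w^3 + 186w^2 − 36w − 1080 = (3)(w^4 + 4w^3 − 37w^2 − 100w + 300) + (33w^3 + 297w^2 + 264w − 1980)
  w^4 + 4w^3 − 37w^2 − 100w + 300 = ((1/33)w − 5/33)(33w^3 + 297w^2 + 264w − 1980) + (0)
Last nonzero remainder: 33w^3 + 297w^2 + 264w − 1980. Dividing through by 33 gives the monic gcd w^3 + 9w^2 + 8w − 60.
Cancel w^3 + 9w^2 + 8w − 60 from numerator and denominator to get the reduced form.

(18 + 3w)/(−5 + w)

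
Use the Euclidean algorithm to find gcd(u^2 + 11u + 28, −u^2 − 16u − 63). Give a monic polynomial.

u + 7

Repeated division with remainder:
  u^2 + 11u + 28 = (−1)(−u^2 − 16u − 63) + (−5u − 35)
  −u^2 − 16u − 63 = ((1/5)u + 9/5)(−5u − 35) + (0)
Last nonzero remainder: −5u − 35. Dividing through by −5 gives the monic gcd u + 7.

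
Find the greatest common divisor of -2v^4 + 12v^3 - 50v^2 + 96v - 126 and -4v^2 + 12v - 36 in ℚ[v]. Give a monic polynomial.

v^2 - 3v + 9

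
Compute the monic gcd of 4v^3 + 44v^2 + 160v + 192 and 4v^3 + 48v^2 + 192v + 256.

v^2 + 8v + 16

By polynomial division,
  4v^3 + 44v^2 + 160v + 192 = (4v^3 + 48v^2 + 192v + 256) + (-4v^2 - 32v - 64)
  4v^3 + 48v^2 + 192v + 256 = (-v - 4)(-4v^2 - 32v - 64) + (0)
Last nonzero remainder: -4v^2 - 32v - 64. Dividing through by -4 gives the monic gcd v^2 + 8v + 16.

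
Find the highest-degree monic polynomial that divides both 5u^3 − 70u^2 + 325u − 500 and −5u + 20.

By polynomial division,
  5u^3 − 70u^2 + 325u − 500 = (−u^2 + 10u − 25)(−5u + 20) + (0)
Last nonzero remainder: −5u + 20. Dividing through by −5 gives the monic gcd u − 4.

u − 4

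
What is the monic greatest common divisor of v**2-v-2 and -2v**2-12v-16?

By polynomial division,
  v**2-v-2 = (-1/2)(-2v**2-12v-16) + (-7v-10)
  -2v**2-12v-16 = ((2/7)v+64/49)(-7v-10) + (-144/49)
  -7v-10 = ((343/144)v+245/72)(-144/49) + (0)
The last nonzero remainder is the constant -144/49, so the polynomials are coprime and gcd = 1.

1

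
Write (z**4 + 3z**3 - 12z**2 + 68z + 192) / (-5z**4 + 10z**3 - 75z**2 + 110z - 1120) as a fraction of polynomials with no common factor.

Repeated division with remainder:
  z**4 + 3z**3 - 12z**2 + 68z + 192 = (-1/5)(-5z**4 + 10z**3 - 75z**2 + 110z - 1120) + (5z**3 - 27z**2 + 90z - 32)
  -5z**4 + 10z**3 - 75z**2 + 110z - 1120 = (-z - 17/5)(5z**3 - 27z**2 + 90z - 32) + (-(384/5)z**2 + 384z - 6144/5)
  5z**3 - 27z**2 + 90z - 32 = (-(25/384)z + 5/192)(-(384/5)z**2 + 384z - 6144/5) + (0)
Last nonzero remainder: -(384/5)z**2 + 384z - 6144/5. Dividing through by -384/5 gives the monic gcd z**2 - 5z + 16.
Cancel z**2 - 5z + 16 from numerator and denominator to get the reduced form.

(-z**2 - 8z - 12)/(5z**2 + 15z + 70)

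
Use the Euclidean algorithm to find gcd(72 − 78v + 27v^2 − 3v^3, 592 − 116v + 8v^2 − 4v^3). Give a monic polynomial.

−4 + v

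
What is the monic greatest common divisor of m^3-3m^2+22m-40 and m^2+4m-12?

m-2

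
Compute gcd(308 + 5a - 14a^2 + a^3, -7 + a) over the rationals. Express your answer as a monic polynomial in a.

By polynomial division,
  a^3 - 14a^2 + 5a + 308 = (a^2 - 7a - 44)(a - 7) + (0)
The last nonzero remainder a - 7 is already monic.

-7 + a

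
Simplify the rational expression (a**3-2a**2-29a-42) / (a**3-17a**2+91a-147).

(a**2+5a+6)/(a**2-10a+21)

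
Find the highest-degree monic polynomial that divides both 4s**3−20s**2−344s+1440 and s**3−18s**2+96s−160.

s**2−14s+40

Apply the Euclidean algorithm:
  4s**3−20s**2−344s+1440 = (4)(s**3−18s**2+96s−160) + (52s**2−728s+2080)
  s**3−18s**2+96s−160 = ((1/52)s−1/13)(52s**2−728s+2080) + (0)
Last nonzero remainder: 52s**2−728s+2080. Dividing through by 52 gives the monic gcd s**2−14s+40.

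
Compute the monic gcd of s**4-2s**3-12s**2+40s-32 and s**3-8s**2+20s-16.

Repeated division with remainder:
  s**4-2s**3-12s**2+40s-32 = (s+6)(s**3-8s**2+20s-16) + (16s**2-64s+64)
  s**3-8s**2+20s-16 = ((1/16)s-1/4)(16s**2-64s+64) + (0)
Last nonzero remainder: 16s**2-64s+64. Dividing through by 16 gives the monic gcd s**2-4s+4.

s**2-4s+4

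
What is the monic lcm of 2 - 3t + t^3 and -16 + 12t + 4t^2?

By polynomial division,
  t^3 - 3t + 2 = ((1/4)t - 3/4)(4t^2 + 12t - 16) + (10t - 10)
  4t^2 + 12t - 16 = ((2/5)t + 8/5)(10t - 10) + (0)
Last nonzero remainder: 10t - 10. Dividing through by 10 gives the monic gcd t - 1.
Then lcm(f, g) = f·g / gcd(f, g); expanding and making the result monic gives the answer.

8 - 10t - 3t^2 + 4t^3 + t^4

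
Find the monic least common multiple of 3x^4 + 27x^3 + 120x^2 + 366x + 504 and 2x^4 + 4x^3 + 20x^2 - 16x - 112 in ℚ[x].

x^6 + 9x^5 + 36x^4 + 86x^3 + 8x^2 - 488x - 672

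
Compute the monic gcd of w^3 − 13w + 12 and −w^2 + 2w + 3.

w − 3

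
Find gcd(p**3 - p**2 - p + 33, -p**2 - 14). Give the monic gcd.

1

Apply the Euclidean algorithm:
  p**3 - p**2 - p + 33 = (-p + 1)(-p**2 - 14) + (-15p + 47)
  -p**2 - 14 = ((1/15)p + 47/225)(-15p + 47) + (-5359/225)
  -15p + 47 = ((3375/5359)p - 10575/5359)(-5359/225) + (0)
The last nonzero remainder is the constant -5359/225, so the polynomials are coprime and gcd = 1.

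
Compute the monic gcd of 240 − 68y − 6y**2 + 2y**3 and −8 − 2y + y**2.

Apply the Euclidean algorithm:
  2y**3 − 6y**2 − 68y + 240 = (2y − 2)(y**2 − 2y − 8) + (−56y + 224)
  y**2 − 2y − 8 = (−(1/56)y − 1/28)(−56y + 224) + (0)
Last nonzero remainder: −56y + 224. Dividing through by −56 gives the monic gcd y − 4.

−4 + y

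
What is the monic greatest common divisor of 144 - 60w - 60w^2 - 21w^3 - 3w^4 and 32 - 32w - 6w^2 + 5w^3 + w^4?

-4 + 3w + w^2

By polynomial division,
  -3w^4 - 21w^3 - 60w^2 - 60w + 144 = (-3)(w^4 + 5w^3 - 6w^2 - 32w + 32) + (-6w^3 - 78w^2 - 156w + 240)
  w^4 + 5w^3 - 6w^2 - 32w + 32 = (-(1/6)w + 4/3)(-6w^3 - 78w^2 - 156w + 240) + (72w^2 + 216w - 288)
  -6w^3 - 78w^2 - 156w + 240 = (-(1/12)w - 5/6)(72w^2 + 216w - 288) + (0)
Last nonzero remainder: 72w^2 + 216w - 288. Dividing through by 72 gives the monic gcd w^2 + 3w - 4.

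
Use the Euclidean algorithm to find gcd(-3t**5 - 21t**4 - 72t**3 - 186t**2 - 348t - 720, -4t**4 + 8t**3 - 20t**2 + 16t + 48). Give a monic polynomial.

t**2 - t + 6

By polynomial division,
  -3t**5 - 21t**4 - 72t**3 - 186t**2 - 348t - 720 = ((3/4)t + 27/4)(-4t**4 + 8t**3 - 20t**2 + 16t + 48) + (-111t**3 - 63t**2 - 492t - 1044)
  -4t**4 + 8t**3 - 20t**2 + 16t + 48 = ((4/111)t - 380/4107)(-111t**3 - 63t**2 - 492t - 1044) + (-(11088/1369)t**2 + (11088/1369)t - 66528/1369)
  -111t**3 - 63t**2 - 492t - 1044 = ((50653/3696)t + 39701/1848)(-(11088/1369)t**2 + (11088/1369)t - 66528/1369) + (0)
Last nonzero remainder: -(11088/1369)t**2 + (11088/1369)t - 66528/1369. Dividing through by -11088/1369 gives the monic gcd t**2 - t + 6.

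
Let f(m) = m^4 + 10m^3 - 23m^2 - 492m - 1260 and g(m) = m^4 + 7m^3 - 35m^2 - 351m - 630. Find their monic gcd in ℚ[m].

m^3 + 4m^2 - 47m - 210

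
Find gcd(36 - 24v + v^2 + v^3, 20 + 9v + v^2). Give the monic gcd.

1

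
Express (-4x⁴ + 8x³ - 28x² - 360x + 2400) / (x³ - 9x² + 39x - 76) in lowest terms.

Repeated division with remainder:
  -4x⁴ + 8x³ - 28x² - 360x + 2400 = (-4x - 28)(x³ - 9x² + 39x - 76) + (-124x² + 428x + 272)
  x³ - 9x² + 39x - 76 = (-(1/124)x + 43/961)(-124x² + 428x + 272) + ((21183/961)x - 84732/961)
  -124x² + 428x + 272 = (-(119164/21183)x - 65348/21183)((21183/961)x - 84732/961) + (0)
Last nonzero remainder: (21183/961)x - 84732/961. Dividing through by 21183/961 gives the monic gcd x - 4.
Cancel x - 4 from numerator and denominator to get the reduced form.

(-4x³ - 8x² - 60x - 600)/(x² - 5x + 19)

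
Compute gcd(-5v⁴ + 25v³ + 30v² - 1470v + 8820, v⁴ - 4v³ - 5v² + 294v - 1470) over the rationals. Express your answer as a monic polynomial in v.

Repeated division with remainder:
  -5v⁴ + 25v³ + 30v² - 1470v + 8820 = (-5)(v⁴ - 4v³ - 5v² + 294v - 1470) + (5v³ + 5v² + 1470)
  v⁴ - 4v³ - 5v² + 294v - 1470 = ((1/5)v - 1)(5v³ + 5v² + 1470) + (0)
Last nonzero remainder: 5v³ + 5v² + 1470. Dividing through by 5 gives the monic gcd v³ + v² + 294.

v³ + v² + 294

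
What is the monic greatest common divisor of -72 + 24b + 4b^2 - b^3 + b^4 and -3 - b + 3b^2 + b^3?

3 + b

By polynomial division,
  b^4 - b^3 + 4b^2 + 24b - 72 = (b - 4)(b^3 + 3b^2 - b - 3) + (17b^2 + 23b - 84)
  b^3 + 3b^2 - b - 3 = ((1/17)b + 28/289)(17b^2 + 23b - 84) + ((495/289)b + 1485/289)
  17b^2 + 23b - 84 = ((4913/495)b - 8092/495)((495/289)b + 1485/289) + (0)
Last nonzero remainder: (495/289)b + 1485/289. Dividing through by 495/289 gives the monic gcd b + 3.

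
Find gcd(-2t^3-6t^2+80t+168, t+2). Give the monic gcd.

By polynomial division,
  -2t^3-6t^2+80t+168 = (-2t^2-2t+84)(t+2) + (0)
The last nonzero remainder t+2 is already monic.

t+2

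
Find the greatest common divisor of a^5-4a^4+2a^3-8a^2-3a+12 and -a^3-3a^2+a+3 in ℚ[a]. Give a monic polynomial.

a^2-1

Repeated division with remainder:
  a^5-4a^4+2a^3-8a^2-3a+12 = (-a^2+7a-24)(-a^3-3a^2+a+3) + (-84a^2+84)
  -a^3-3a^2+a+3 = ((1/84)a+1/28)(-84a^2+84) + (0)
Last nonzero remainder: -84a^2+84. Dividing through by -84 gives the monic gcd a^2-1.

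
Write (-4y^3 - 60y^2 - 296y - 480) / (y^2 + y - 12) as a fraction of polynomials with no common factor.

Repeated division with remainder:
  -4y^3 - 60y^2 - 296y - 480 = (-4y - 56)(y^2 + y - 12) + (-288y - 1152)
  y^2 + y - 12 = (-(1/288)y + 1/96)(-288y - 1152) + (0)
Last nonzero remainder: -288y - 1152. Dividing through by -288 gives the monic gcd y + 4.
Cancel y + 4 from numerator and denominator to get the reduced form.

(-4y^2 - 44y - 120)/(y - 3)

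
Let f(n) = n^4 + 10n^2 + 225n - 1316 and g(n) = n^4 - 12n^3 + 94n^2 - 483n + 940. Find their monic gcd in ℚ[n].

n^3 - 7n^2 + 59n - 188

Euclidean algorithm in ℚ[n]:
  n^4 + 10n^2 + 225n - 1316 = (n^4 - 12n^3 + 94n^2 - 483n + 940) + (12n^3 - 84n^2 + 708n - 2256)
  n^4 - 12n^3 + 94n^2 - 483n + 940 = ((1/12)n - 5/12)(12n^3 - 84n^2 + 708n - 2256) + (0)
Last nonzero remainder: 12n^3 - 84n^2 + 708n - 2256. Dividing through by 12 gives the monic gcd n^3 - 7n^2 + 59n - 188.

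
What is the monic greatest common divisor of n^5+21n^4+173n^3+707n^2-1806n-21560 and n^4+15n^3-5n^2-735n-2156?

Apply the Euclidean algorithm:
  n^5+21n^4+173n^3+707n^2-1806n-21560 = (n+6)(n^4+15n^3-5n^2-735n-2156) + (88n^3+1472n^2+4760n-8624)
  n^4+15n^3-5n^2-735n-2156 = ((1/88)n-19/968)(88n^3+1472n^2+4760n-8624) + (-(3654/121)n^2-(65772/121)n-25578/11)
  88n^3+1472n^2+4760n-8624 = (-(5324/1827)n+968/261)(-(3654/121)n^2-(65772/121)n-25578/11) + (0)
Last nonzero remainder: -(3654/121)n^2-(65772/121)n-25578/11. Dividing through by -3654/121 gives the monic gcd n^2+18n+77.

n^2+18n+77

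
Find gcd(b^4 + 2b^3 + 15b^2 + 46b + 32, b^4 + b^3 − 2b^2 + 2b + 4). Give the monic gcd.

b^2 + 3b + 2

Repeated division with remainder:
  b^4 + 2b^3 + 15b^2 + 46b + 32 = (b^4 + b^3 − 2b^2 + 2b + 4) + (b^3 + 17b^2 + 44b + 28)
  b^4 + b^3 − 2b^2 + 2b + 4 = (b − 16)(b^3 + 17b^2 + 44b + 28) + (226b^2 + 678b + 452)
  b^3 + 17b^2 + 44b + 28 = ((1/226)b + 7/113)(226b^2 + 678b + 452) + (0)
Last nonzero remainder: 226b^2 + 678b + 452. Dividing through by 226 gives the monic gcd b^2 + 3b + 2.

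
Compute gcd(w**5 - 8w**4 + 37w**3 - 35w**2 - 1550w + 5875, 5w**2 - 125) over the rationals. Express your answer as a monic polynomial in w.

w**2 - 25

Repeated division with remainder:
  w**5 - 8w**4 + 37w**3 - 35w**2 - 1550w + 5875 = ((1/5)w**3 - (8/5)w**2 + (62/5)w - 47)(5w**2 - 125) + (0)
Last nonzero remainder: 5w**2 - 125. Dividing through by 5 gives the monic gcd w**2 - 25.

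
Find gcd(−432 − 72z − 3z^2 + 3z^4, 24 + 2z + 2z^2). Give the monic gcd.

12 + z + z^2

Repeated division with remainder:
  3z^4 − 3z^2 − 72z − 432 = ((3/2)z^2 − (3/2)z − 18)(2z^2 + 2z + 24) + (0)
Last nonzero remainder: 2z^2 + 2z + 24. Dividing through by 2 gives the monic gcd z^2 + z + 12.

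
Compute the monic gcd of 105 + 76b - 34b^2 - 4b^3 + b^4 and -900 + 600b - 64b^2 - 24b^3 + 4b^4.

-15 + 2b + b^2

Apply the Euclidean algorithm:
  b^4 - 4b^3 - 34b^2 + 76b + 105 = (1/4)(4b^4 - 24b^3 - 64b^2 + 600b - 900) + (2b^3 - 18b^2 - 74b + 330)
  4b^4 - 24b^3 - 64b^2 + 600b - 900 = (2b + 6)(2b^3 - 18b^2 - 74b + 330) + (192b^2 + 384b - 2880)
  2b^3 - 18b^2 - 74b + 330 = ((1/96)b - 11/96)(192b^2 + 384b - 2880) + (0)
Last nonzero remainder: 192b^2 + 384b - 2880. Dividing through by 192 gives the monic gcd b^2 + 2b - 15.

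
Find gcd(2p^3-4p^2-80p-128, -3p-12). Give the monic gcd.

By polynomial division,
  2p^3-4p^2-80p-128 = (-(2/3)p^2+4p+32/3)(-3p-12) + (0)
Last nonzero remainder: -3p-12. Dividing through by -3 gives the monic gcd p+4.

p+4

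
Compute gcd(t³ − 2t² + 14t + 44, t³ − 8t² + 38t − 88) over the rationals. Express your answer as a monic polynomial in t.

Apply the Euclidean algorithm:
  t³ − 2t² + 14t + 44 = (t³ − 8t² + 38t − 88) + (6t² − 24t + 132)
  t³ − 8t² + 38t − 88 = ((1/6)t − 2/3)(6t² − 24t + 132) + (0)
Last nonzero remainder: 6t² − 24t + 132. Dividing through by 6 gives the monic gcd t² − 4t + 22.

t² − 4t + 22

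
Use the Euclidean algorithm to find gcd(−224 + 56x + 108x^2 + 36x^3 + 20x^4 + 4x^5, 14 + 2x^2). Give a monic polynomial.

Euclidean algorithm in ℚ[x]:
  4x^5 + 20x^4 + 36x^3 + 108x^2 + 56x − 224 = (2x^3 + 10x^2 + 4x − 16)(2x^2 + 14) + (0)
Last nonzero remainder: 2x^2 + 14. Dividing through by 2 gives the monic gcd x^2 + 7.

7 + x^2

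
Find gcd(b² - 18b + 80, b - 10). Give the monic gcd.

b - 10

By polynomial division,
  b² - 18b + 80 = (b - 8)(b - 10) + (0)
The last nonzero remainder b - 10 is already monic.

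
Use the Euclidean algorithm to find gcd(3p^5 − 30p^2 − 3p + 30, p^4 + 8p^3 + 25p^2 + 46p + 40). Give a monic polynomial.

Euclidean algorithm in ℚ[p]:
  3p^5 − 30p^2 − 3p + 30 = (3p − 24)(p^4 + 8p^3 + 25p^2 + 46p + 40) + (117p^3 + 432p^2 + 981p + 990)
  p^4 + 8p^3 + 25p^2 + 46p + 40 = ((1/117)p + 56/1521)(117p^3 + 432p^2 + 981p + 990) + ((120/169)p^2 + (240/169)p + 600/169)
  117p^3 + 432p^2 + 981p + 990 = ((6591/40)p + 5577/20)((120/169)p^2 + (240/169)p + 600/169) + (0)
Last nonzero remainder: (120/169)p^2 + (240/169)p + 600/169. Dividing through by 120/169 gives the monic gcd p^2 + 2p + 5.

p^2 + 2p + 5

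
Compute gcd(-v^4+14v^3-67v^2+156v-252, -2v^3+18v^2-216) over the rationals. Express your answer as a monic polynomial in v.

v^2-12v+36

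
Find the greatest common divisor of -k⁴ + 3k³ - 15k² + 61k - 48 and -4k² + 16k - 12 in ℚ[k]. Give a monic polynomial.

k² - 4k + 3

Euclidean algorithm in ℚ[k]:
  -k⁴ + 3k³ - 15k² + 61k - 48 = ((1/4)k² + (1/4)k + 4)(-4k² + 16k - 12) + (0)
Last nonzero remainder: -4k² + 16k - 12. Dividing through by -4 gives the monic gcd k² - 4k + 3.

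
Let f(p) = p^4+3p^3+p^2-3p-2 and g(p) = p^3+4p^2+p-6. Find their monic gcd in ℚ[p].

p^2+p-2

Repeated division with remainder:
  p^4+3p^3+p^2-3p-2 = (p-1)(p^3+4p^2+p-6) + (4p^2+4p-8)
  p^3+4p^2+p-6 = ((1/4)p+3/4)(4p^2+4p-8) + (0)
Last nonzero remainder: 4p^2+4p-8. Dividing through by 4 gives the monic gcd p^2+p-2.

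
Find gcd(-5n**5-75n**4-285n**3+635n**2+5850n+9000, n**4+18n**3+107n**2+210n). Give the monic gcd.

Repeated division with remainder:
  -5n**5-75n**4-285n**3+635n**2+5850n+9000 = (-5n+15)(n**4+18n**3+107n**2+210n) + (-20n**3+80n**2+2700n+9000)
  n**4+18n**3+107n**2+210n = (-(1/20)n-11/10)(-20n**3+80n**2+2700n+9000) + (330n**2+3630n+9900)
  -20n**3+80n**2+2700n+9000 = (-(2/33)n+10/11)(330n**2+3630n+9900) + (0)
Last nonzero remainder: 330n**2+3630n+9900. Dividing through by 330 gives the monic gcd n**2+11n+30.

n**2+11n+30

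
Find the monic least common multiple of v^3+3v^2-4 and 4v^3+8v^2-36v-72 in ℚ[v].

Euclidean algorithm in ℚ[v]:
  v^3+3v^2-4 = (1/4)(4v^3+8v^2-36v-72) + (v^2+9v+14)
  4v^3+8v^2-36v-72 = (4v-28)(v^2+9v+14) + (160v+320)
  v^2+9v+14 = ((1/160)v+7/160)(160v+320) + (0)
Last nonzero remainder: 160v+320. Dividing through by 160 gives the monic gcd v+2.
Then lcm(f, g) = f·g / gcd(f, g); expanding and making the result monic gives the answer.

v^5+3v^4-9v^3-31v^2+36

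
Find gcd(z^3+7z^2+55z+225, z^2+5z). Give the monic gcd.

Repeated division with remainder:
  z^3+7z^2+55z+225 = (z+2)(z^2+5z) + (45z+225)
  z^2+5z = ((1/45)z)(45z+225) + (0)
Last nonzero remainder: 45z+225. Dividing through by 45 gives the monic gcd z+5.

z+5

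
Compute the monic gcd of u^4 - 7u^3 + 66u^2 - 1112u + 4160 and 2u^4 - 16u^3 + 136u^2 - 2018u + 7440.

Apply the Euclidean algorithm:
  u^4 - 7u^3 + 66u^2 - 1112u + 4160 = (1/2)(2u^4 - 16u^3 + 136u^2 - 2018u + 7440) + (u^3 - 2u^2 - 103u + 440)
  2u^4 - 16u^3 + 136u^2 - 2018u + 7440 = (2u - 12)(u^3 - 2u^2 - 103u + 440) + (318u^2 - 4134u + 12720)
  u^3 - 2u^2 - 103u + 440 = ((1/318)u + 11/318)(318u^2 - 4134u + 12720) + (0)
Last nonzero remainder: 318u^2 - 4134u + 12720. Dividing through by 318 gives the monic gcd u^2 - 13u + 40.

u^2 - 13u + 40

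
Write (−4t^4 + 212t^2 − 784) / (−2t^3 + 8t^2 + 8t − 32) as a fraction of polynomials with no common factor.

(2t^2 − 98)/(t − 4)

Repeated division with remainder:
  −4t^4 + 212t^2 − 784 = (2t + 8)(−2t^3 + 8t^2 + 8t − 32) + (132t^2 − 528)
  −2t^3 + 8t^2 + 8t − 32 = (−(1/66)t + 2/33)(132t^2 − 528) + (0)
Last nonzero remainder: 132t^2 − 528. Dividing through by 132 gives the monic gcd t^2 − 4.
Cancel t^2 − 4 from numerator and denominator to get the reduced form.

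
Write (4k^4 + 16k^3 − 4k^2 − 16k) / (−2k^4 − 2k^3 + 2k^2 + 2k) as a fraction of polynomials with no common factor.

Euclidean algorithm in ℚ[k]:
  4k^4 + 16k^3 − 4k^2 − 16k = (−2)(−2k^4 − 2k^3 + 2k^2 + 2k) + (12k^3 − 12k)
  −2k^4 − 2k^3 + 2k^2 + 2k = (−(1/6)k − 1/6)(12k^3 − 12k) + (0)
Last nonzero remainder: 12k^3 − 12k. Dividing through by 12 gives the monic gcd k^3 − k.
Cancel k^3 − k from numerator and denominator to get the reduced form.

(−2k − 8)/(k + 1)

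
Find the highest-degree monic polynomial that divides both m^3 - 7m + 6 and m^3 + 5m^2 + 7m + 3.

m + 3

Repeated division with remainder:
  m^3 - 7m + 6 = (m^3 + 5m^2 + 7m + 3) + (-5m^2 - 14m + 3)
  m^3 + 5m^2 + 7m + 3 = (-(1/5)m - 11/25)(-5m^2 - 14m + 3) + ((36/25)m + 108/25)
  -5m^2 - 14m + 3 = (-(125/36)m + 25/36)((36/25)m + 108/25) + (0)
Last nonzero remainder: (36/25)m + 108/25. Dividing through by 36/25 gives the monic gcd m + 3.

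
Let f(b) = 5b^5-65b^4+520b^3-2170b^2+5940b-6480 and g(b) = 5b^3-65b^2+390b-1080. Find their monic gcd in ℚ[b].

b^2-7b+36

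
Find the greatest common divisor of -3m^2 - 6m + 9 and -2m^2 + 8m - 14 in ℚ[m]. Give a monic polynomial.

1

Apply the Euclidean algorithm:
  -3m^2 - 6m + 9 = (3/2)(-2m^2 + 8m - 14) + (-18m + 30)
  -2m^2 + 8m - 14 = ((1/9)m - 7/27)(-18m + 30) + (-56/9)
  -18m + 30 = ((81/28)m - 135/28)(-56/9) + (0)
The last nonzero remainder is the constant -56/9, so the polynomials are coprime and gcd = 1.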